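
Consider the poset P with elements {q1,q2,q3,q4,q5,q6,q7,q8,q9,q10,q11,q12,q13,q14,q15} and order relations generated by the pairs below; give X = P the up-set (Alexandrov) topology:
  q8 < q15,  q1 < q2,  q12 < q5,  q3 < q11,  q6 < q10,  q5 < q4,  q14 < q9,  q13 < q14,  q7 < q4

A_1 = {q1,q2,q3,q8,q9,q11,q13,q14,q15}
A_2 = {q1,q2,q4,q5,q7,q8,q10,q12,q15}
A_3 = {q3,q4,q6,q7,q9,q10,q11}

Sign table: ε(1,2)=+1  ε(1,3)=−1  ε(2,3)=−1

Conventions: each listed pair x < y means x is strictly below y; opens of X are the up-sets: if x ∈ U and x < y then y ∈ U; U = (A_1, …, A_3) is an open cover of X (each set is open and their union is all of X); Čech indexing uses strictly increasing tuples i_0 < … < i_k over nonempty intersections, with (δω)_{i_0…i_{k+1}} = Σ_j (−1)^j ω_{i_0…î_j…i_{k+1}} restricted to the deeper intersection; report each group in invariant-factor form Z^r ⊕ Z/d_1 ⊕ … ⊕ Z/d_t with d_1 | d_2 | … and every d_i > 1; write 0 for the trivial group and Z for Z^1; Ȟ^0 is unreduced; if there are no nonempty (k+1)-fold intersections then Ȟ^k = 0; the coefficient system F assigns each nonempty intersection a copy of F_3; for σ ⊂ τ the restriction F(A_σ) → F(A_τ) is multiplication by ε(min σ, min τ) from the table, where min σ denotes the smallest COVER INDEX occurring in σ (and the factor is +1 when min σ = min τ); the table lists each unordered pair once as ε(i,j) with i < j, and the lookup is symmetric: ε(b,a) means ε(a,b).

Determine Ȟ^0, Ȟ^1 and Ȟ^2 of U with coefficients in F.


Ȟ^0(U;F) ≅ Z/3, Ȟ^1(U;F) ≅ Z/3 and Ȟ^2(U;F) ≅ 0

nerve simplices:
  A12={q1,q2,q8,q15} A13={q3,q9,q11} A23={q4,q7,q10}
C dims 3,3; δ0: rk_F3 2
degree 0: 3−2−0 = 1 → Ȟ^0 ≅ Z/3
degree 1: 3−0−2 = 1 → Ȟ^1 ≅ Z/3
degree 2: 0−0−0 = 0 → Ȟ^2 ≅ 0


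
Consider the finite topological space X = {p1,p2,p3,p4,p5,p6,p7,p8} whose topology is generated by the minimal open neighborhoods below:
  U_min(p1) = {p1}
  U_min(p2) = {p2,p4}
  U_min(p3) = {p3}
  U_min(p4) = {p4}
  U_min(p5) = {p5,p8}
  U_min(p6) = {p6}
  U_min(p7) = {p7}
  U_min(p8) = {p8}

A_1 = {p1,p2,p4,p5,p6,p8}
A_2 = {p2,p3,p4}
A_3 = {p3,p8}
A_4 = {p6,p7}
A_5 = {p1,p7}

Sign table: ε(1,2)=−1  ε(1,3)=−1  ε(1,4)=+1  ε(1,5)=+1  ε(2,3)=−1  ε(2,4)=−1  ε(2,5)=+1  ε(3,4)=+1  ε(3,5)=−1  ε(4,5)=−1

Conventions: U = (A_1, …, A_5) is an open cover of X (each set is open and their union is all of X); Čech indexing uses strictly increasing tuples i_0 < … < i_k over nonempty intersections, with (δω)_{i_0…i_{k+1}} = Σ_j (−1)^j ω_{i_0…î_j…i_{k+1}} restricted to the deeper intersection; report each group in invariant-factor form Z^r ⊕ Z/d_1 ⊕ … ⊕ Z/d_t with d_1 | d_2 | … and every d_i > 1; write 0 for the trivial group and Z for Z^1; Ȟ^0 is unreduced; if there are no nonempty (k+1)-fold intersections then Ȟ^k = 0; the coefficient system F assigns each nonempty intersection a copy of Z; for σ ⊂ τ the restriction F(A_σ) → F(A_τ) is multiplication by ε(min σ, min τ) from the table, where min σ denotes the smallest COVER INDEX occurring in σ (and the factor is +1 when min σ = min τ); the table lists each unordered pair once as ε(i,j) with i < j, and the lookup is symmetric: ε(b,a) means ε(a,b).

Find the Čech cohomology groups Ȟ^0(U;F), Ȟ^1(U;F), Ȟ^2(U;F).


intersection data:
  A12={p2,p4} A13={p8} A14={p6} A15={p1} A23={p3} A45={p7}
C dims 5,6; δ0: rk 5, SNF 1^4·2
Ȟ^0 = (5 − 5) − 0 = 0, so Ȟ^0 ≅ 0
Ȟ^1 = (6 − 0) − 5 = 1 plus torsion [2], so Ȟ^1 ≅ Z ⊕ Z/2
Ȟ^2 = (0 − 0) − 0 = 0, so Ȟ^2 ≅ 0

Ȟ^0 ≅ 0,  Ȟ^1 ≅ Z ⊕ Z/2,  Ȟ^2 ≅ 0


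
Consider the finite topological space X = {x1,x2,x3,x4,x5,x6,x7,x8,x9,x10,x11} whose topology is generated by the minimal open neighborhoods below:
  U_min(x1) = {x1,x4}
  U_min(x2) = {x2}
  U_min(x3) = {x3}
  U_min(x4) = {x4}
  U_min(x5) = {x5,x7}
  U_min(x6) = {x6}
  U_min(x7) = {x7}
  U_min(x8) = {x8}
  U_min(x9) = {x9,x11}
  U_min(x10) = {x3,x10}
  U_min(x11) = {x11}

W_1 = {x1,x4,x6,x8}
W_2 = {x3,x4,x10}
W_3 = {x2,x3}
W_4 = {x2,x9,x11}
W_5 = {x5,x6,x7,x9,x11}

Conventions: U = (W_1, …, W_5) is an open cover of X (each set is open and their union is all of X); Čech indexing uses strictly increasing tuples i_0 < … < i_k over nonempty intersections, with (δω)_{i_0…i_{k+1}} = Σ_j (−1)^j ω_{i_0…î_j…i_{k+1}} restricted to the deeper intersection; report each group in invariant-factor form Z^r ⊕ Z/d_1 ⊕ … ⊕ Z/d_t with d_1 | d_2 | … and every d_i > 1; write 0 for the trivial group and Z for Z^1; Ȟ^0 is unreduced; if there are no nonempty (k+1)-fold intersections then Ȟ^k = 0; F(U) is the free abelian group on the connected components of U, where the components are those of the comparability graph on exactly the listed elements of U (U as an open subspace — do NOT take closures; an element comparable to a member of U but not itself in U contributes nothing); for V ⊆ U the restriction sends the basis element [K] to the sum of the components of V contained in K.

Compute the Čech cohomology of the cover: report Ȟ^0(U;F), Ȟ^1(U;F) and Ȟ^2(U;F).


Ȟ^0 ≅ Z^7, Ȟ^1 ≅ 0, Ȟ^2 ≅ 0

nerve of the cover:
  W12={x4} W15={x6} W23={x3} W34={x2} W45={x9,x11}
components per intersection:
  W1: {x1,x4} {x6} {x8}
  W2: {x3,x10} {x4}
  W3: {x2} {x3}
  W4: {x2} {x9,x11}
  W5: {x5,x7} {x6} {x9,x11}
  W12: {x4}
  W15: {x6}
  W23: {x3}
  W34: {x2}
  W45: {x9,x11}
C dims 12,5; δ0: rk 5, SNF 1^5
Ȟ^0 = (12 − 5) − 0 = 7, so Ȟ^0 ≅ Z^7
Ȟ^1 = (5 − 0) − 5 = 0, so Ȟ^1 ≅ 0
Ȟ^2 = (0 − 0) − 0 = 0, so Ȟ^2 ≅ 0


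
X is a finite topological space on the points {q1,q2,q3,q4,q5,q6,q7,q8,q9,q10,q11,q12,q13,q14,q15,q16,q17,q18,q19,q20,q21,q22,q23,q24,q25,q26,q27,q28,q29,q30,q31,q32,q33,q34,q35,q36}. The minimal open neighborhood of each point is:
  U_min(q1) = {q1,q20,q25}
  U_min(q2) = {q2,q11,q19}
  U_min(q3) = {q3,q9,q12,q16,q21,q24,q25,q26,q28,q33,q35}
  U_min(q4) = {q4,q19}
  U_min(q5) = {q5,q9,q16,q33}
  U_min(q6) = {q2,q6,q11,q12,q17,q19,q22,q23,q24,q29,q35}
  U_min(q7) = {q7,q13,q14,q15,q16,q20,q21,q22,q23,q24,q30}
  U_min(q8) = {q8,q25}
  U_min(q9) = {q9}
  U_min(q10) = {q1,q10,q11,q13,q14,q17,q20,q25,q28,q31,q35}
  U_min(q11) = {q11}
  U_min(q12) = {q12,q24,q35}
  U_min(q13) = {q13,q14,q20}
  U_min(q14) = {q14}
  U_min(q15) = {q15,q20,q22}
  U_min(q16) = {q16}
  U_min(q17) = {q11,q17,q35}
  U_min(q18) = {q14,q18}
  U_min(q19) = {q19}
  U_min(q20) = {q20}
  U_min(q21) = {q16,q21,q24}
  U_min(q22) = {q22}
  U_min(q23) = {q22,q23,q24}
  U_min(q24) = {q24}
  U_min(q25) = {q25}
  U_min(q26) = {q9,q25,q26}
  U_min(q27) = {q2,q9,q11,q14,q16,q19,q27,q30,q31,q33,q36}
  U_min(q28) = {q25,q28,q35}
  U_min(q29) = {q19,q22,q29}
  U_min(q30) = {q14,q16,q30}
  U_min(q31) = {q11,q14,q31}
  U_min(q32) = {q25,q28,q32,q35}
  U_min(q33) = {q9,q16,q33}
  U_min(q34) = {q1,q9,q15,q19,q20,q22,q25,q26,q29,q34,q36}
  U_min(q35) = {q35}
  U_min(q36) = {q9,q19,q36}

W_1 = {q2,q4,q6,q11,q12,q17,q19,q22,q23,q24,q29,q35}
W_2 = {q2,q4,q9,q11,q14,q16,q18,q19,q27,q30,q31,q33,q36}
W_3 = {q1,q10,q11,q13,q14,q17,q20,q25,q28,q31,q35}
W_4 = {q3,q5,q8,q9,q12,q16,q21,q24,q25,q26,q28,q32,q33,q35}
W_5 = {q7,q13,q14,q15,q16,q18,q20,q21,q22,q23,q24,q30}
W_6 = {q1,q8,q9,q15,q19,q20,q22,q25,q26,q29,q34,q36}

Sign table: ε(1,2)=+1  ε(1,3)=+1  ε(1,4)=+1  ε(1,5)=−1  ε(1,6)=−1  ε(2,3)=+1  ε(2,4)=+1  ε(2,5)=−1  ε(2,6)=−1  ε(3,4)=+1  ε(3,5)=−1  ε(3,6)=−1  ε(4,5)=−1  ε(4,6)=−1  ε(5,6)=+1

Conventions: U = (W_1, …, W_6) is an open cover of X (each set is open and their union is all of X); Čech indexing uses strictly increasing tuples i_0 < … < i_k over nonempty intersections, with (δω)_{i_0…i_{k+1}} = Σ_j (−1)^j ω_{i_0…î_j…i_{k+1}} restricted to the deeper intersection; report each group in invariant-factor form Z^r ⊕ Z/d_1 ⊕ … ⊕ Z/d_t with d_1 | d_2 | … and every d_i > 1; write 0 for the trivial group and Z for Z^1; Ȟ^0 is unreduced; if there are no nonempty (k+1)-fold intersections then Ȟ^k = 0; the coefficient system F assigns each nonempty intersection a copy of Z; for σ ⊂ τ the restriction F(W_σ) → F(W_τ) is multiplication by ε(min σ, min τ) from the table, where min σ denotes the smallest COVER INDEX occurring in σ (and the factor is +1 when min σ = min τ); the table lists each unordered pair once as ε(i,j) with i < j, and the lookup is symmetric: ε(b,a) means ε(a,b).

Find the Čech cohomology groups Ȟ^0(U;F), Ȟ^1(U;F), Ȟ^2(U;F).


Ȟ^0(U;F) ≅ Z; Ȟ^1(U;F) ≅ 0; Ȟ^2(U;F) ≅ Z/2

cover nerve:
  W12={q2,q4,q11,q19} W13={q11,q17,q35} W14={q12,q24,q35} W15={q22,q23,q24} W16={q19,q22,q29} W23={q11,q14,q31} W24={q9,q16,q33} W25={q14,q16,q18,q30} W26={q9,q19,q36} W34={q25,q28,q35} W35={q13,q14,q20} W36={q1,q20,q25} W45={q16,q21,q24} W46={q8,q9,q25,q26} W56={q15,q20,q22}
  W123={q11} W126={q19} W134={q35} W145={q24} W156={q22} W235={q14} W245={q16} W246={q9} W346={q25} W356={q20}
C dims 6,15,10; δ0: rk 5, SNF 1^5; δ1: rk 10, SNF 1^9·2
Ȟ^0: (6−5)−0=1 ⇒ Z
Ȟ^1: (15−10)−5=0 ⇒ 0
Ȟ^2: (10−0)−10=0 plus torsion [2] ⇒ Z/2


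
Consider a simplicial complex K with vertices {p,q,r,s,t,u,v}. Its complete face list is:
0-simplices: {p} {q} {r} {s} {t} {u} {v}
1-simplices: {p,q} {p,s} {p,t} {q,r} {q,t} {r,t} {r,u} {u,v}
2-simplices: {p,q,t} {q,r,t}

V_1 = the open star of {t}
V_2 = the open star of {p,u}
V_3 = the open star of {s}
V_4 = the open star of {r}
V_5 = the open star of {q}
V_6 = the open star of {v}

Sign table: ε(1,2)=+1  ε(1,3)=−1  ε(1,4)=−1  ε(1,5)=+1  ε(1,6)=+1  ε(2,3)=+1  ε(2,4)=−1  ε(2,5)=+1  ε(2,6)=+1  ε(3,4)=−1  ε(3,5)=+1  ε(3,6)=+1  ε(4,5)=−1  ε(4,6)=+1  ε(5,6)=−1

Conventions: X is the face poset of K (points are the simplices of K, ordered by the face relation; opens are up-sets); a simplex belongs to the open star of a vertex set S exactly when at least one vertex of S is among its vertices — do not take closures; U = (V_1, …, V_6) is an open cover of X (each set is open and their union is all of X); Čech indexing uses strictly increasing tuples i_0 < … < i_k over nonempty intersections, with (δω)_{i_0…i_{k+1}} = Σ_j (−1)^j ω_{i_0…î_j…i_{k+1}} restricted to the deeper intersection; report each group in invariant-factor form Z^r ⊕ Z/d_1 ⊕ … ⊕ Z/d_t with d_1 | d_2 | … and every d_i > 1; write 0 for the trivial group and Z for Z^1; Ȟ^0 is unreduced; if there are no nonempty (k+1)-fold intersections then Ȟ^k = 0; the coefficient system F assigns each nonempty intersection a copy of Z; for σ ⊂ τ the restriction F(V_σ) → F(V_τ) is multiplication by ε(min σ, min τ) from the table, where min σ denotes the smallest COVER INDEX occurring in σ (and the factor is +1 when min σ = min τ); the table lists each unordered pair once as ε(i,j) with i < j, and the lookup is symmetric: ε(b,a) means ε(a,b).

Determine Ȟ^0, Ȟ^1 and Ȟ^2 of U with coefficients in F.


Ȟ^0 ≅ Z,  Ȟ^1 ≅ Z,  Ȟ^2 ≅ 0

nonempty intersections:
  V1={{t},{p,t},{q,t},{r,t},{p,q,t},{q,r,t}} V2={{p},{u},{p,q},{p,s},{p,t},{r,u},{u,v},{p,q,t}} V3={{s},{p,s}} V4={{r},{q,r},{r,t},{r,u},{q,r,t}} V5={{q},{p,q},{q,r},{q,t},{p,q,t},{q,r,t}} V6={{v},{u,v}}
  V12={{p,t},{p,q,t}} V14={{r,t},{q,r,t}} V15={{q,t},{p,q,t},{q,r,t}} V23={{p,s}} V24={{r,u}} V25={{p,q},{p,q,t}} V26={{u,v}} V45={{q,r},{q,r,t}}
  V125={{p,q,t}} V145={{q,r,t}}
C dims 6,8,2; δ0: rk 5, SNF 1^5; δ1: rk 2, SNF 1^2
Ȟ^0: (6−5)−0=1 ⇒ Z
Ȟ^1: (8−2)−5=1 ⇒ Z
Ȟ^2: (2−0)−2=0 ⇒ 0


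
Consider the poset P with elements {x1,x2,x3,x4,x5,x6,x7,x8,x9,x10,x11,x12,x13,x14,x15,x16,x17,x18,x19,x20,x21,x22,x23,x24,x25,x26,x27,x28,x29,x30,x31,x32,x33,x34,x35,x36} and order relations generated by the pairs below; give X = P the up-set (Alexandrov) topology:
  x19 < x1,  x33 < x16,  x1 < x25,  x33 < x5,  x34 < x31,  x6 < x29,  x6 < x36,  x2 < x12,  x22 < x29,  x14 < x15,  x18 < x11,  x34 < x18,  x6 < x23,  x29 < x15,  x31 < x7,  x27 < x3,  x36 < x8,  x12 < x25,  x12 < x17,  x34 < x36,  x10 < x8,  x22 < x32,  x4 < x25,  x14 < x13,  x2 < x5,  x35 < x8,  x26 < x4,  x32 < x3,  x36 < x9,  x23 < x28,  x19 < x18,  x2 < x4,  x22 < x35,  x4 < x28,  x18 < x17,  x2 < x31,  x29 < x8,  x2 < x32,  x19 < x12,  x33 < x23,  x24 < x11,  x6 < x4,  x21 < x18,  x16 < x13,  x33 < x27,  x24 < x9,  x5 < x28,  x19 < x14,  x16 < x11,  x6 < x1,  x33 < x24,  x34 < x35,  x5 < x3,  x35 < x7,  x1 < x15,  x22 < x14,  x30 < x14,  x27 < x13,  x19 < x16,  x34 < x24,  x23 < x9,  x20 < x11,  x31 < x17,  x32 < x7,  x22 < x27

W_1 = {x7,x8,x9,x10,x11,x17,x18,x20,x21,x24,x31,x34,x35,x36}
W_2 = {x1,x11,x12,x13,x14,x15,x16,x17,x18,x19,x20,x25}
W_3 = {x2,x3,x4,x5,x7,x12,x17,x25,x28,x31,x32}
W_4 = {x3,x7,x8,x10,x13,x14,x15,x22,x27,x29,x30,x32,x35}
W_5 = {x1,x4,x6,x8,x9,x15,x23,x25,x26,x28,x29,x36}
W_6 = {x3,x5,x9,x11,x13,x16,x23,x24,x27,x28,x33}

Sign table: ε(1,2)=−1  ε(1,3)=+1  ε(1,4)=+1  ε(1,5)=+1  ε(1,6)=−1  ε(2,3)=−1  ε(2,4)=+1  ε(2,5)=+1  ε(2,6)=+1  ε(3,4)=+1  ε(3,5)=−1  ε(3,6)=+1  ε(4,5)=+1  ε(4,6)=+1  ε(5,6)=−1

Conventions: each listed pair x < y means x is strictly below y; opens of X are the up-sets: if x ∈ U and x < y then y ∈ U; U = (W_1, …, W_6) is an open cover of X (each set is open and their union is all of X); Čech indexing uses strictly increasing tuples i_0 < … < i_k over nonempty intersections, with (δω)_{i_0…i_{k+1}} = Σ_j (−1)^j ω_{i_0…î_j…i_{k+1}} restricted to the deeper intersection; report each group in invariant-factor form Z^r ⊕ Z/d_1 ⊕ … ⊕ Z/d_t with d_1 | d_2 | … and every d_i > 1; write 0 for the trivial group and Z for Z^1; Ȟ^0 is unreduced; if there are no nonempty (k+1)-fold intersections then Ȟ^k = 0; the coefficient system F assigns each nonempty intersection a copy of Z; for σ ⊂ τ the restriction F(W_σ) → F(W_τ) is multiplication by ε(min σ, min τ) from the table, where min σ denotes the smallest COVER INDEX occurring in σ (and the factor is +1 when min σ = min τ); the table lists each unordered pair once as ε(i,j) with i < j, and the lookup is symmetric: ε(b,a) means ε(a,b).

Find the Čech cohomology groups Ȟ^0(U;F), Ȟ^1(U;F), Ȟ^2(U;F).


Ȟ^0 ≅ 0; Ȟ^1 ≅ Z/2; Ȟ^2 ≅ Z

cover nerve:
  W12={x11,x17,x18,x20} W13={x7,x17,x31} W14={x7,x8,x10,x35} W15={x8,x9,x36} W16={x9,x11,x24} W23={x12,x17,x25} W24={x13,x14,x15} W25={x1,x15,x25} W26={x11,x13,x16} W34={x3,x7,x32} W35={x4,x25,x28} W36={x3,x5,x28} W45={x8,x15,x29} W46={x3,x13,x27} W56={x9,x23,x28}
  W123={x17} W126={x11} W134={x7} W145={x8} W156={x9} W235={x25} W245={x15} W246={x13} W346={x3} W356={x28}
C dims 6,15,10; δ0: rk 6, SNF 1^5·2; δ1: rk 9, SNF 1^9
Ȟ^0: (6−6)−0=0 ⇒ 0
Ȟ^1: (15−9)−6=0 plus torsion [2] ⇒ Z/2
Ȟ^2: (10−0)−9=1 ⇒ Z


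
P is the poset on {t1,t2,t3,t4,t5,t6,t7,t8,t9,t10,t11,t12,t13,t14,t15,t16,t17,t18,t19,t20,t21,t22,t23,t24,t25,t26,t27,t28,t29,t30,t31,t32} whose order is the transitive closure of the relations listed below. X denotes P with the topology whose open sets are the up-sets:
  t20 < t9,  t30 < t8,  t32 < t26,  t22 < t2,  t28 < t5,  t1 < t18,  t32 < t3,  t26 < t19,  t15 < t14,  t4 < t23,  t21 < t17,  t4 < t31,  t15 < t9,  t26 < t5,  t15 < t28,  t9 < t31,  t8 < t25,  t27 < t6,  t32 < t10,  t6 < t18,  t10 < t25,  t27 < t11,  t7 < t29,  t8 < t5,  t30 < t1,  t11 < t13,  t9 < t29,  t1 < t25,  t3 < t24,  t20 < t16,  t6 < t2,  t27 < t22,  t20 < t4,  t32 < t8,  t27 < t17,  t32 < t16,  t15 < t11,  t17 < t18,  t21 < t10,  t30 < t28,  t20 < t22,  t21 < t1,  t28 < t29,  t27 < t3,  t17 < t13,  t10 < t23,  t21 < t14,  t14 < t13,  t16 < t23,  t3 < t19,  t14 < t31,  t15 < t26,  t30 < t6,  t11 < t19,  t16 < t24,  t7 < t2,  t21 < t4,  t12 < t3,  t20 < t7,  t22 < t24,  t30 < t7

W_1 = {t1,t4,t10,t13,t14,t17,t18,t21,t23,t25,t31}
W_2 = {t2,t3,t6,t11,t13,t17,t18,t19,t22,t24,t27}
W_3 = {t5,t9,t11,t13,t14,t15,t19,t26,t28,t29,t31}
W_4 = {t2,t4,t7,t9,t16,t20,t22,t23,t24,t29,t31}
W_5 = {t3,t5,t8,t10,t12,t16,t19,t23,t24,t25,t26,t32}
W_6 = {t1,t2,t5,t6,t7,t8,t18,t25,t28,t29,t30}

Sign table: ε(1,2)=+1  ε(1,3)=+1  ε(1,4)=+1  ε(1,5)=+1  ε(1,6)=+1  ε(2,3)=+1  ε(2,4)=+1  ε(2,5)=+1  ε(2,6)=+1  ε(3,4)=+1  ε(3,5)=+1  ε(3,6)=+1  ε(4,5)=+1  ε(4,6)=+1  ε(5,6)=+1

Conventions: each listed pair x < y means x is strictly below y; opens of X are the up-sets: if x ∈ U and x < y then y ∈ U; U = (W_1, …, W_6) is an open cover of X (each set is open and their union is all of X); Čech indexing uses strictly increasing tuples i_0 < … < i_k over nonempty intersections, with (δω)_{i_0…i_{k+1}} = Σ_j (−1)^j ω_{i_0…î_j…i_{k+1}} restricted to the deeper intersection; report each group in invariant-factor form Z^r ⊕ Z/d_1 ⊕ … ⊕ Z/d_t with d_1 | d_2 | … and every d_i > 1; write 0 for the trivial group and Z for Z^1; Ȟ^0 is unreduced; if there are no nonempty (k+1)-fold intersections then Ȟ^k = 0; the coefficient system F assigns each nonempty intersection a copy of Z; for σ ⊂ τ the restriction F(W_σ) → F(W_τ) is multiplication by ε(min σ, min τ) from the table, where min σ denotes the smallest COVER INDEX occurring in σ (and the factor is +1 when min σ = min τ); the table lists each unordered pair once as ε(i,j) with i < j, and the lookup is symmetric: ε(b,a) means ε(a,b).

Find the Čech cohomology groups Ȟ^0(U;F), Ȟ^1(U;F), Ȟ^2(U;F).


nonempty intersections:
  W12={t13,t17,t18} W13={t13,t14,t31} W14={t4,t23,t31} W15={t10,t23,t25} W16={t1,t18,t25} W23={t11,t13,t19} W24={t2,t22,t24} W25={t3,t19,t24} W26={t2,t6,t18} W34={t9,t29,t31} W35={t5,t19,t26} W36={t5,t28,t29} W45={t16,t23,t24} W46={t2,t7,t29} W56={t5,t8,t25}
  W123={t13} W126={t18} W134={t31} W145={t23} W156={t25} W235={t19} W245={t24} W246={t2} W346={t29} W356={t5}
C dims 6,15,10; δ0: rk 5, SNF 1^5; δ1: rk 10, SNF 1^9·2
Ȟ^0: (6−5)−0=1 ⇒ Z
Ȟ^1: (15−10)−5=0 ⇒ 0
Ȟ^2: (10−0)−10=0 plus torsion [2] ⇒ Z/2

Ȟ^0 ≅ Z, Ȟ^1 ≅ 0 and Ȟ^2 ≅ Z/2


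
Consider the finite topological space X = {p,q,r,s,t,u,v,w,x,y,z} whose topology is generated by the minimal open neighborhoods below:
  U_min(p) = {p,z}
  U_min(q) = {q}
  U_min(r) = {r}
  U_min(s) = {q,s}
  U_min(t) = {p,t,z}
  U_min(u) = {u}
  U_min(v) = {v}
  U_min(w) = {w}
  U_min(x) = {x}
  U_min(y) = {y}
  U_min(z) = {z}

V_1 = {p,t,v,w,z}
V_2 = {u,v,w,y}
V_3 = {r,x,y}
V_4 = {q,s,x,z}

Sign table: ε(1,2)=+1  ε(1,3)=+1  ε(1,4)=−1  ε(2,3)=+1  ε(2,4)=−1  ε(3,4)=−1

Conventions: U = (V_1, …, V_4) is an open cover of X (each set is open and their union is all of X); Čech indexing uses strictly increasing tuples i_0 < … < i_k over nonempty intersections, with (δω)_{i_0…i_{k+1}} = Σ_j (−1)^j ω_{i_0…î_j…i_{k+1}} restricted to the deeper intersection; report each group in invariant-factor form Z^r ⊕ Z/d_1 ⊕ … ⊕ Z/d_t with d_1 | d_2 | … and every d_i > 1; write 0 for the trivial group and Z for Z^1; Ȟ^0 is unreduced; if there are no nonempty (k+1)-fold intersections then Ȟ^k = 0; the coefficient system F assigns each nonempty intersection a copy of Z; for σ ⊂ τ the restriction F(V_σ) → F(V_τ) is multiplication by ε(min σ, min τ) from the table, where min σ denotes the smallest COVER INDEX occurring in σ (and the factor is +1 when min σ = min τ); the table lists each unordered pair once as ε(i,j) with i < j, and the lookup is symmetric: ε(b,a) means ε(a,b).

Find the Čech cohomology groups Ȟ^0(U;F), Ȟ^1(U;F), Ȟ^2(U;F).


Ȟ^0 ≅ Z, Ȟ^1 ≅ Z, Ȟ^2 ≅ 0

intersection data:
  V12={v,w} V14={z} V23={y} V34={x}
C dims 4,4; δ0: rk 3, SNF 1^3
Ȟ^0 = (4 − 3) − 0 = 1, so Ȟ^0 ≅ Z
Ȟ^1 = (4 − 0) − 3 = 1, so Ȟ^1 ≅ Z
Ȟ^2 = (0 − 0) − 0 = 0, so Ȟ^2 ≅ 0


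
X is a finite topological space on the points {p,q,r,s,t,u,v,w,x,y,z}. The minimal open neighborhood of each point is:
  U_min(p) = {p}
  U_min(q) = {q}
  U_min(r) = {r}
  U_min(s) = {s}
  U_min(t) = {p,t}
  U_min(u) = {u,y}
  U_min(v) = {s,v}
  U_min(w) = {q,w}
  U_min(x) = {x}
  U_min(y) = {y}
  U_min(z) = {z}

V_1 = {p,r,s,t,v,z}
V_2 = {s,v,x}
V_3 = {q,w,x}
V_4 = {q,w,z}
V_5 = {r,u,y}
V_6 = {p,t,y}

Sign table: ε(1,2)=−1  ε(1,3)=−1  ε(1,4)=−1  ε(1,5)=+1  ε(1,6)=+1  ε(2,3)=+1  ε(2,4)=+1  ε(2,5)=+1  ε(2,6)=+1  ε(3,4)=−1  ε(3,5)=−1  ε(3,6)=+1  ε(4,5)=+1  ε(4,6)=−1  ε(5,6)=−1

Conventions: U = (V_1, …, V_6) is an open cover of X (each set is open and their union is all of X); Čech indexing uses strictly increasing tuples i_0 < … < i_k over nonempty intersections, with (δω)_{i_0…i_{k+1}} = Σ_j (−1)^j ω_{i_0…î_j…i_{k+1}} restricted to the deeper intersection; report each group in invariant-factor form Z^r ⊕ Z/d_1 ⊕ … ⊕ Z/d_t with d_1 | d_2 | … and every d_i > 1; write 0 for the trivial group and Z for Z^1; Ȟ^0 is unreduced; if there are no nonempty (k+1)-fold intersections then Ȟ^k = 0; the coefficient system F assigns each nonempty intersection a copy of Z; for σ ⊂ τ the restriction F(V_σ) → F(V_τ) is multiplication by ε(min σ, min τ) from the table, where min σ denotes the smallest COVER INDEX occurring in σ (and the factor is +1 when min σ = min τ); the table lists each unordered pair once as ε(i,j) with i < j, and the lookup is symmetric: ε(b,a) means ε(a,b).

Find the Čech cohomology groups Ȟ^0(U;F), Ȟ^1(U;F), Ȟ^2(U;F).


nerve simplices:
  V12={s,v} V14={z} V15={r} V16={p,t} V23={x} V34={q,w} V56={y}
C dims 6,7; δ0: rk 6, SNF 1^5·2
degree 0: 6−6−0 = 0 → Ȟ^0 ≅ 0
degree 1: 7−0−6 = 1 plus torsion [2] → Ȟ^1 ≅ Z ⊕ Z/2
degree 2: 0−0−0 = 0 → Ȟ^2 ≅ 0

Ȟ^0 = 0, Ȟ^1 = Z ⊕ Z/2 and Ȟ^2 = 0


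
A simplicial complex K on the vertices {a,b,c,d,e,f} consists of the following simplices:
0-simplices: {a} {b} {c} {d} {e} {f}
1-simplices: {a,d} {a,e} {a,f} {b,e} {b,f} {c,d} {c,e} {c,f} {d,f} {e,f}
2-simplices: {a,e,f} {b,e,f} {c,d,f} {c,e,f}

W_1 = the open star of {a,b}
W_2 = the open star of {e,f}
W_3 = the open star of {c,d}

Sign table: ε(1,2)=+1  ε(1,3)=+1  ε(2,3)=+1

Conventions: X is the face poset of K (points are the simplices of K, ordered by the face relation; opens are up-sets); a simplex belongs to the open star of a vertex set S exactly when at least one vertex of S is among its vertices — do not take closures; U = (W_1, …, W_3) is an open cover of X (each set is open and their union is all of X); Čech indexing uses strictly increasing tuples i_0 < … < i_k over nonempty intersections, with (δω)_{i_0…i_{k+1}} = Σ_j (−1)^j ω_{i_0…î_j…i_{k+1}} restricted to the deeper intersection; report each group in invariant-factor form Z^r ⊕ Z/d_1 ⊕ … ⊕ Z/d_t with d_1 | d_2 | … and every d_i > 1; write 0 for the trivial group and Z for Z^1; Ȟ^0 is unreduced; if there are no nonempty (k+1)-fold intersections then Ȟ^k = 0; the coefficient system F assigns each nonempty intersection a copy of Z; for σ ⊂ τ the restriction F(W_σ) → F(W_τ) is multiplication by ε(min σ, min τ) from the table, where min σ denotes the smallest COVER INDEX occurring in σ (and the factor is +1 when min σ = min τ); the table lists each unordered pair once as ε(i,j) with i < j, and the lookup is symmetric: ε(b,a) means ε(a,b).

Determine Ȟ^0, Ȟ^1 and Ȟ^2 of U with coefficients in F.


Ȟ^0 = Z,  Ȟ^1 = Z,  Ȟ^2 = 0

nerve of the cover:
  W1={{a},{b},{a,d},{a,e},{a,f},{b,e},{b,f},{a,e,f},{b,e,f}} W2={{e},{f},{a,e},{a,f},{b,e},{b,f},{c,e},{c,f},{d,f},{e,f},{a,e,f},{b,e,f},{c,d,f},{c,e,f}} W3={{c},{d},{a,d},{c,d},{c,e},{c,f},{d,f},{c,d,f},{c,e,f}}
  W12={{a,e},{a,f},{b,e},{b,f},{a,e,f},{b,e,f}} W13={{a,d}} W23={{c,e},{c,f},{d,f},{c,d,f},{c,e,f}}
C dims 3,3; δ0: rk 2, SNF 1^2
Ȟ^0 = (3 − 2) − 0 = 1, so Ȟ^0 ≅ Z
Ȟ^1 = (3 − 0) − 2 = 1, so Ȟ^1 ≅ Z
Ȟ^2 = (0 − 0) − 0 = 0, so Ȟ^2 ≅ 0


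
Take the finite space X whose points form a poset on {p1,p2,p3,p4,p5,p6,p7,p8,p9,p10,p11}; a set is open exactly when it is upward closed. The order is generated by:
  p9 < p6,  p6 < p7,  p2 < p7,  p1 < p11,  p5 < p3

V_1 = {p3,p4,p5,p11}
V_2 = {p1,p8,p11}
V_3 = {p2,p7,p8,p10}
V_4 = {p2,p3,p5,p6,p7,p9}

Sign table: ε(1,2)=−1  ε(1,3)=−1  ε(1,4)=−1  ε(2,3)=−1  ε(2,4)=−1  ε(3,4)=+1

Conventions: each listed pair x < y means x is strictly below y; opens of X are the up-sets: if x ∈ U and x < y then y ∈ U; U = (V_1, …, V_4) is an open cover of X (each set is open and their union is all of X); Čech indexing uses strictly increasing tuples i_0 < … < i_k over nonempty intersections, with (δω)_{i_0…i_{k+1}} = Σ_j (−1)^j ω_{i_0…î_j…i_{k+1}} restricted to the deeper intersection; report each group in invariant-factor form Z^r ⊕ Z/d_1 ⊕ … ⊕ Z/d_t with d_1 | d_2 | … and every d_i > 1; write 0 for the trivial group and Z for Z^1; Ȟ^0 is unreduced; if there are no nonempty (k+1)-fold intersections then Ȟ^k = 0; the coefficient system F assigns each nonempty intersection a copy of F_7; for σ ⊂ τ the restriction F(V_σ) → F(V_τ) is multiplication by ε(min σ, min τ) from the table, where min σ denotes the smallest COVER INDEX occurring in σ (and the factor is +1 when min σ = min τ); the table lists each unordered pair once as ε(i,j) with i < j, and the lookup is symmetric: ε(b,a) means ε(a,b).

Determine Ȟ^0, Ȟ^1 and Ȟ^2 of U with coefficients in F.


Ȟ^0(U;F) ≅ 0, Ȟ^1(U;F) ≅ 0 and Ȟ^2(U;F) ≅ 0

intersection data:
  V12={p11} V14={p3,p5} V23={p8} V34={p2,p7}
C dims 4,4; δ0: rk_F7 4
Ȟ^0 = (4 − 4) − 0 = 0, so Ȟ^0 ≅ 0
Ȟ^1 = (4 − 0) − 4 = 0, so Ȟ^1 ≅ 0
Ȟ^2 = (0 − 0) − 0 = 0, so Ȟ^2 ≅ 0


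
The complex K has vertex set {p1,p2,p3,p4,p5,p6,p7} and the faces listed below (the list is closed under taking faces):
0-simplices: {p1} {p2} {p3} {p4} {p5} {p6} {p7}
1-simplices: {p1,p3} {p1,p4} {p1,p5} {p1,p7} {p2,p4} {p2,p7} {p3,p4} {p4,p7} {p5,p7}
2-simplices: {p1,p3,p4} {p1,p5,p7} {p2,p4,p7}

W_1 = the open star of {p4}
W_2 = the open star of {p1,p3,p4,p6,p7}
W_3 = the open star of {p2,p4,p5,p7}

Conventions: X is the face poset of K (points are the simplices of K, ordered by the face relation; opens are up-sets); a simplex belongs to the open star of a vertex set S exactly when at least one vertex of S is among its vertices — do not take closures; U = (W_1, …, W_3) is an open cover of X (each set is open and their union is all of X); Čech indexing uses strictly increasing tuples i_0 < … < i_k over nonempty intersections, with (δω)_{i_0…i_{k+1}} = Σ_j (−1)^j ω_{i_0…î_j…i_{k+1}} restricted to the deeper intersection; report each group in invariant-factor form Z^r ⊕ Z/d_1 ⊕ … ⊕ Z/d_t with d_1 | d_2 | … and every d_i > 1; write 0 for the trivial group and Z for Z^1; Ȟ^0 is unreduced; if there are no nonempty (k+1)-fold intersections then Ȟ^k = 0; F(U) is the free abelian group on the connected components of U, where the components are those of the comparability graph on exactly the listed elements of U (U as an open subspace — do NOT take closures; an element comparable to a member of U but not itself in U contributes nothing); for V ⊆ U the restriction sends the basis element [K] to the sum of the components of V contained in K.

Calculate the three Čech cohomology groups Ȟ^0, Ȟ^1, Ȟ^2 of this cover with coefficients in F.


Ȟ^0 = Z^2; Ȟ^1 = 0; Ȟ^2 = 0

intersection data:
  W1={{p4},{p1,p4},{p2,p4},{p3,p4},{p4,p7},{p1,p3,p4},{p2,p4,p7}} W2={{p1},{p3},{p4},{p6},{p7},{p1,p3},{p1,p4},{p1,p5},{p1,p7},{p2,p4},{p2,p7},{p3,p4},{p4,p7},{p5,p7},{p1,p3,p4},{p1,p5,p7},{p2,p4,p7}} W3={{p2},{p4},{p5},{p7},{p1,p4},{p1,p5},{p1,p7},{p2,p4},{p2,p7},{p3,p4},{p4,p7},{p5,p7},{p1,p3,p4},{p1,p5,p7},{p2,p4,p7}}
  W12={{p4},{p1,p4},{p2,p4},{p3,p4},{p4,p7},{p1,p3,p4},{p2,p4,p7}} W13={{p4},{p1,p4},{p2,p4},{p3,p4},{p4,p7},{p1,p3,p4},{p2,p4,p7}} W23={{p4},{p7},{p1,p4},{p1,p5},{p1,p7},{p2,p4},{p2,p7},{p3,p4},{p4,p7},{p5,p7},{p1,p3,p4},{p1,p5,p7},{p2,p4,p7}}
  W123={{p4},{p1,p4},{p2,p4},{p3,p4},{p4,p7},{p1,p3,p4},{p2,p4,p7}}
components per intersection:
  W1: {{p4},{p1,p4},{p2,p4},{p3,p4},{p4,p7},{p1,p3,p4},{p2,p4,p7}}
  W2: {{p1},{p3},{p4},{p7},{p1,p3},{p1,p4},{p1,p5},{p1,p7},{p2,p4},{p2,p7},{p3,p4},{p4,p7},{p5,p7},{p1,p3,p4},{p1,p5,p7},{p2,p4,p7}} {{p6}}
  W3: {{p2},{p4},{p5},{p7},{p1,p4},{p1,p5},{p1,p7},{p2,p4},{p2,p7},{p3,p4},{p4,p7},{p5,p7},{p1,p3,p4},{p1,p5,p7},{p2,p4,p7}}
  W12: {{p4},{p1,p4},{p2,p4},{p3,p4},{p4,p7},{p1,p3,p4},{p2,p4,p7}}
  W13: {{p4},{p1,p4},{p2,p4},{p3,p4},{p4,p7},{p1,p3,p4},{p2,p4,p7}}
  W23: {{p4},{p7},{p1,p4},{p1,p5},{p1,p7},{p2,p4},{p2,p7},{p3,p4},{p4,p7},{p5,p7},{p1,p3,p4},{p1,p5,p7},{p2,p4,p7}}
  W123: {{p4},{p1,p4},{p2,p4},{p3,p4},{p4,p7},{p1,p3,p4},{p2,p4,p7}}
C dims 4,3,1; δ0: rk 2, SNF 1^2; δ1: rk 1, SNF 1^1
Ȟ^0 = (4 − 2) − 0 = 2, so Ȟ^0 ≅ Z^2
Ȟ^1 = (3 − 1) − 2 = 0, so Ȟ^1 ≅ 0
Ȟ^2 = (1 − 0) − 1 = 0, so Ȟ^2 ≅ 0


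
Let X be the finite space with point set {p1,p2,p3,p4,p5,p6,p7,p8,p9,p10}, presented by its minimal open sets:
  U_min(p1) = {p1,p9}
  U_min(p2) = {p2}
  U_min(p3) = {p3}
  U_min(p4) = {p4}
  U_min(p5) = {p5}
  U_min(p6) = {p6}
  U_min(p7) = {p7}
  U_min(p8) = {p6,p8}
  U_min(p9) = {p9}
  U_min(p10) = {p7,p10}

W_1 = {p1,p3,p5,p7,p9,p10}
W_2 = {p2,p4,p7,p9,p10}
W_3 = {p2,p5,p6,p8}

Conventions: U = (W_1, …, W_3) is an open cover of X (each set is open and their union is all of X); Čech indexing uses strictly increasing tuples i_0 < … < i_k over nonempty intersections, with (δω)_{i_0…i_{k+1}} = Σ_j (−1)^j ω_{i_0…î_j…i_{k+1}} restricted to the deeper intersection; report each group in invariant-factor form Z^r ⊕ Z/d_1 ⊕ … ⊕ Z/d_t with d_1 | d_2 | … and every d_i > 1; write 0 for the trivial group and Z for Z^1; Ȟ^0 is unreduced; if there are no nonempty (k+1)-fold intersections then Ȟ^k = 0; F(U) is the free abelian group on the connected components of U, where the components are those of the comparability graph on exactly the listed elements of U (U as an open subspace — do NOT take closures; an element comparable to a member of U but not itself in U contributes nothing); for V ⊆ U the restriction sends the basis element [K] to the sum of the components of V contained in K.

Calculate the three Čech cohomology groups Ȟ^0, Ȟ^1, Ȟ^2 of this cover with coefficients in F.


Ȟ^0(U;F) ≅ Z^7, Ȟ^1(U;F) ≅ 0 and Ȟ^2(U;F) ≅ 0

nonempty intersections:
  W12={p7,p9,p10} W13={p5} W23={p2}
components per intersection:
  W1: {p1,p9} {p3} {p5} {p7,p10}
  W2: {p2} {p4} {p7,p10} {p9}
  W3: {p2} {p5} {p6,p8}
  W12: {p7,p10} {p9}
  W13: {p5}
  W23: {p2}
C dims 11,4; δ0: rk 4, SNF 1^4
Ȟ^0: (11−4)−0=7 ⇒ Z^7
Ȟ^1: (4−0)−4=0 ⇒ 0
Ȟ^2: (0−0)−0=0 ⇒ 0


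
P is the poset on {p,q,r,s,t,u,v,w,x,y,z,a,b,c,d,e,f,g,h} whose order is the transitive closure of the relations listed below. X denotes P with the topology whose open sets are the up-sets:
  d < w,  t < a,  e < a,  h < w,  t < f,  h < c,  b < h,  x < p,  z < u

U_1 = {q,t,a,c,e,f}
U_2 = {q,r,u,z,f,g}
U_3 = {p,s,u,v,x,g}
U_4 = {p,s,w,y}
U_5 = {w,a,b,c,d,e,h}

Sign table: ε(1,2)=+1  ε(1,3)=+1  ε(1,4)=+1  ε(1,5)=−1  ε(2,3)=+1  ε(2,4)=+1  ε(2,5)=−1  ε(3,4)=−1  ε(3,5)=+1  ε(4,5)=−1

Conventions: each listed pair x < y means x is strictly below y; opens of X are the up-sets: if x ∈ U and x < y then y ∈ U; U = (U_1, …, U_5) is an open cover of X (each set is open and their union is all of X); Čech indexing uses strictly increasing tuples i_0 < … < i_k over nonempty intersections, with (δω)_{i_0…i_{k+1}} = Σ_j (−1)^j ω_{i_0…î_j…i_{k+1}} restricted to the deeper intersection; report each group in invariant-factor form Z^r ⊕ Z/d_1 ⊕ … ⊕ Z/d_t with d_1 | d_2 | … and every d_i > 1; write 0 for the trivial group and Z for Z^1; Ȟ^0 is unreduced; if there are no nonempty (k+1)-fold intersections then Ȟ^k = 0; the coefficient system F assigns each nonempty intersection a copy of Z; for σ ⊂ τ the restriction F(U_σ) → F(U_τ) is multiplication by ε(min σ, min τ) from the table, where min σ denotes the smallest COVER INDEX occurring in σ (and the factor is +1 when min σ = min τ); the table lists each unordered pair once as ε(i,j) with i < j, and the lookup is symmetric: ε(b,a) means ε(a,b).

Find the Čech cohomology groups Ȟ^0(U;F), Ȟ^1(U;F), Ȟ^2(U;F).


Ȟ^0 = 0, Ȟ^1 = Z/2 and Ȟ^2 = 0

cover nerve:
  U12={q,f} U15={a,c,e} U23={u,g} U34={p,s} U45={w}
C dims 5,5; δ0: rk 5, SNF 1^4·2
Ȟ^0: (5−5)−0=0 ⇒ 0
Ȟ^1: (5−0)−5=0 plus torsion [2] ⇒ Z/2
Ȟ^2: (0−0)−0=0 ⇒ 0


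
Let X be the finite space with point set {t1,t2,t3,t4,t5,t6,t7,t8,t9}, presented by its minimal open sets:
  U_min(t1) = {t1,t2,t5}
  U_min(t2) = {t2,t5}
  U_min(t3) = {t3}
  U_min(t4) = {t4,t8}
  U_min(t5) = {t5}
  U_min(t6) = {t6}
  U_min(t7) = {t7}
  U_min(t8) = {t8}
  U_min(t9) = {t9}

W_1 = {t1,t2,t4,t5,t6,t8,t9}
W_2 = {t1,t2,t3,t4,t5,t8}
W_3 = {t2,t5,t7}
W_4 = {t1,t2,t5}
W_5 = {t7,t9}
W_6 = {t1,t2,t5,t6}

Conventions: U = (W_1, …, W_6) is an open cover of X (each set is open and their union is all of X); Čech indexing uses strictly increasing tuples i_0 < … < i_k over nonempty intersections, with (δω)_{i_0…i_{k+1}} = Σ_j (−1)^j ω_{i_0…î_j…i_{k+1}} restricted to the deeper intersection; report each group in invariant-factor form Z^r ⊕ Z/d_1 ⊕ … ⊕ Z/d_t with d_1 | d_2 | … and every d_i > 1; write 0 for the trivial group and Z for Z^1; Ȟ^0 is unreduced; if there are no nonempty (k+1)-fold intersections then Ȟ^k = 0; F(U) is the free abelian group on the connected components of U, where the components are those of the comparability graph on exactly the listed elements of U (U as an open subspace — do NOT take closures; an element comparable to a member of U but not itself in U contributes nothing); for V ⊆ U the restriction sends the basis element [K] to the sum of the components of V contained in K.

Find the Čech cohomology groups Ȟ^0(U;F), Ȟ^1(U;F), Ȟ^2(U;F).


Ȟ^0 = Z^6, Ȟ^1 = 0 and Ȟ^2 = 0

cover nerve:
  W12={t1,t2,t4,t5,t8} W13={t2,t5} W14={t1,t2,t5} W15={t9} W16={t1,t2,t5,t6} W23={t2,t5} W24={t1,t2,t5} W26={t1,t2,t5} W34={t2,t5} W35={t7} W36={t2,t5} W46={t1,t2,t5}
  W123={t2,t5} W124={t1,t2,t5} W126={t1,t2,t5} W134={t2,t5} W136={t2,t5} W146={t1,t2,t5} W234={t2,t5} W236={t2,t5} W246={t1,t2,t5} W346={t2,t5}
  W1234={t2,t5} W1236={t2,t5} W1246={t1,t2,t5} W1346={t2,t5} W2346={t2,t5}
  W12346={t2,t5}
components per intersection:
  W1: {t1,t2,t5} {t4,t8} {t6} {t9}
  W2: {t1,t2,t5} {t3} {t4,t8}
  W3: {t2,t5} {t7}
  W4: {t1,t2,t5}
  W5: {t7} {t9}
  W6: {t1,t2,t5} {t6}
  W12: {t1,t2,t5} {t4,t8}
  W13: {t2,t5}
  W14: {t1,t2,t5}
  W15: {t9}
  W16: {t1,t2,t5} {t6}
  W23: {t2,t5}
  W24: {t1,t2,t5}
  W26: {t1,t2,t5}
  W34: {t2,t5}
  W35: {t7}
  W36: {t2,t5}
  W46: {t1,t2,t5}
  W123: {t2,t5}
  W124: {t1,t2,t5}
  W126: {t1,t2,t5}
  W134: {t2,t5}
  W136: {t2,t5}
  W146: {t1,t2,t5}
  W234: {t2,t5}
  W236: {t2,t5}
  W246: {t1,t2,t5}
  W346: {t2,t5}
  W1234: {t2,t5}
  W1236: {t2,t5}
  W1246: {t1,t2,t5}
  W1346: {t2,t5}
  W2346: {t2,t5}
  W12346: {t2,t5}
C dims 14,14,10,5; δ0: rk 8, SNF 1^8; δ1: rk 6, SNF 1^6; δ2: rk 4, SNF 1^4
Ȟ^0: (14−8)−0=6 ⇒ Z^6
Ȟ^1: (14−6)−8=0 ⇒ 0
Ȟ^2: (10−4)−6=0 ⇒ 0


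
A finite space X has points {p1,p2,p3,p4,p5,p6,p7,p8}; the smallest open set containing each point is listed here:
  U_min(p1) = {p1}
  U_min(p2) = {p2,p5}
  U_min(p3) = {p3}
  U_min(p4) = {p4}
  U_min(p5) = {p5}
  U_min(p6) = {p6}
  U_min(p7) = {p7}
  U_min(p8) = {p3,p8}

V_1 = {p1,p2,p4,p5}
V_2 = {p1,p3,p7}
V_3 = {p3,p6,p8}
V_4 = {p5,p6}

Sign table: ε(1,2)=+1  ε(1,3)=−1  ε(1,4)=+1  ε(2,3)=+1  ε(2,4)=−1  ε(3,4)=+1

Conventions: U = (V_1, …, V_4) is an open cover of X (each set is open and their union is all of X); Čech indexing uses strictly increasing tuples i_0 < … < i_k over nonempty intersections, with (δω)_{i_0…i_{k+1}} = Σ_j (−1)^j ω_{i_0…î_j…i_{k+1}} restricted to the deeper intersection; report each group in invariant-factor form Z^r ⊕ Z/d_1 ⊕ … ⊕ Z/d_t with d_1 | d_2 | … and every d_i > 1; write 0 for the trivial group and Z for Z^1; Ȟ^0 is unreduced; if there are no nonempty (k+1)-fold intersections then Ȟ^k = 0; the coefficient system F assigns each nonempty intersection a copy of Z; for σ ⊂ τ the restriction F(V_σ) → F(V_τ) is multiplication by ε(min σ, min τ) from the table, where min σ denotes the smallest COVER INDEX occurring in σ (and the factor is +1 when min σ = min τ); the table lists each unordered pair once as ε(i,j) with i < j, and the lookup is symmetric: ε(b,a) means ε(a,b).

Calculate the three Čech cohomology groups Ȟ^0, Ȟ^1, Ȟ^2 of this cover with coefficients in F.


Ȟ^0 = Z, Ȟ^1 = Z and Ȟ^2 = 0

cover nerve:
  V12={p1} V14={p5} V23={p3} V34={p6}
C dims 4,4; δ0: rk 3, SNF 1^3
Ȟ^0: (4−3)−0=1 ⇒ Z
Ȟ^1: (4−0)−3=1 ⇒ Z
Ȟ^2: (0−0)−0=0 ⇒ 0


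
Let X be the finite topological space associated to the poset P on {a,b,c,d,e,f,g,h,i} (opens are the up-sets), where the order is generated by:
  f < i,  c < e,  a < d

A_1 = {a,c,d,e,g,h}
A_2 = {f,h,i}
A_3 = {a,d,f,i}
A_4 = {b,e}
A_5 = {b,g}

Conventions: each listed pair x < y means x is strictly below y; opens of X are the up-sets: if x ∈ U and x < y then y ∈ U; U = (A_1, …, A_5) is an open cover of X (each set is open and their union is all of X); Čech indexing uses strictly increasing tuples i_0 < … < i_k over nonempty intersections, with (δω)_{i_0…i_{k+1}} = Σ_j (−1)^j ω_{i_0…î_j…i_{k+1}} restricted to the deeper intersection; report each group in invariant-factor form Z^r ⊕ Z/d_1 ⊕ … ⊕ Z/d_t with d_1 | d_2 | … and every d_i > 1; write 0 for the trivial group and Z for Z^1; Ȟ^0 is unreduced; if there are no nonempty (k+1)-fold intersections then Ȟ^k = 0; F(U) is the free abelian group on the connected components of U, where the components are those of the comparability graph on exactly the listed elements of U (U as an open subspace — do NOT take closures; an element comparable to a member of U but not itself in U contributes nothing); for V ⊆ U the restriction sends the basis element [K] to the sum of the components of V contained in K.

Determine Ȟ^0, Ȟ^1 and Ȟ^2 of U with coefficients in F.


Ȟ^0(U;F) ≅ Z^6, Ȟ^1(U;F) ≅ 0 and Ȟ^2(U;F) ≅ 0

nonempty overlaps:
  A12={h} A13={a,d} A14={e} A15={g} A23={f,i} A45={b}
components per intersection:
  A1: {a,d} {c,e} {g} {h}
  A2: {f,i} {h}
  A3: {a,d} {f,i}
  A4: {b} {e}
  A5: {b} {g}
  A12: {h}
  A13: {a,d}
  A14: {e}
  A15: {g}
  A23: {f,i}
  A45: {b}
C dims 12,6; δ0: rk 6, SNF 1^6
degree 0: 12−6−0 = 6 → Ȟ^0 ≅ Z^6
degree 1: 6−0−6 = 0 → Ȟ^1 ≅ 0
degree 2: 0−0−0 = 0 → Ȟ^2 ≅ 0


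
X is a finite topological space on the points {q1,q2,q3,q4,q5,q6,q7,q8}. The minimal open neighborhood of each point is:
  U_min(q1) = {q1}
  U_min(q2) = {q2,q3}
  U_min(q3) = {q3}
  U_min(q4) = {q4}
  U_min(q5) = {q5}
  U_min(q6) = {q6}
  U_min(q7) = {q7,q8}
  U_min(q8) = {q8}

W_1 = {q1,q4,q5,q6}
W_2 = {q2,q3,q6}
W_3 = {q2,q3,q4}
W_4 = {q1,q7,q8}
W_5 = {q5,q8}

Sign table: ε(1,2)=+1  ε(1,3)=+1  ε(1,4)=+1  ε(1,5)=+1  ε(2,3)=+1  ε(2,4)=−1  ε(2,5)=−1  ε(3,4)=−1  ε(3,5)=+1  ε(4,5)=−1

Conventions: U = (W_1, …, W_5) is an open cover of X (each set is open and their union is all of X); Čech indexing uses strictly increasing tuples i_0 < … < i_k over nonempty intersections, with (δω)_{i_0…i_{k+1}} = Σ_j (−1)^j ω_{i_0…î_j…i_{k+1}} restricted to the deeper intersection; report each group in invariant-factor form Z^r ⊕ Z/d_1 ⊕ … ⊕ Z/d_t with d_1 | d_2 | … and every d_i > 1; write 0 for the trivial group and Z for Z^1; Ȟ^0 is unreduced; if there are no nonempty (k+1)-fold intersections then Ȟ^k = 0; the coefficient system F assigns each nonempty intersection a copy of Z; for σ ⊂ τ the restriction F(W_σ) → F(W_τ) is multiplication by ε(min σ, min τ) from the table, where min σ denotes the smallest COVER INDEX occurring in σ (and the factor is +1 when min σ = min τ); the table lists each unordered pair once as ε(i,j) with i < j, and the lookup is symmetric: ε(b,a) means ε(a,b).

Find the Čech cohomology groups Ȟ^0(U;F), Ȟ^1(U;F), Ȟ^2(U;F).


Ȟ^0(U;F) ≅ 0, Ȟ^1(U;F) ≅ Z ⊕ Z/2 and Ȟ^2(U;F) ≅ 0

nerve of the cover:
  W12={q6} W13={q4} W14={q1} W15={q5} W23={q2,q3} W45={q8}
C dims 5,6; δ0: rk 5, SNF 1^4·2
Ȟ^0 = (5 − 5) − 0 = 0, so Ȟ^0 ≅ 0
Ȟ^1 = (6 − 0) − 5 = 1 plus torsion [2], so Ȟ^1 ≅ Z ⊕ Z/2
Ȟ^2 = (0 − 0) − 0 = 0, so Ȟ^2 ≅ 0
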